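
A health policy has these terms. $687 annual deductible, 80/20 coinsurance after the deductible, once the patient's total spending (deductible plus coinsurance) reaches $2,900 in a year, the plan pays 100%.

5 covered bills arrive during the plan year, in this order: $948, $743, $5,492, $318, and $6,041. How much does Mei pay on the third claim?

Bill 1, $948: $687 to deductible, leaving $261; 20% of $261 = $52.20. Patient pays $739.20; OOP now $739.20.
Bill 2, $743: deductible already satisfied, so patient's share is 20% × $743 = $148.60. Cost to patient: $148.60. OOP to date $887.80.
Bill 3, $5,492: 20% coinsurance on $5,492 = $1,098.40. Patient pays $1,098.40; OOP now $1,986.20.

$1,098.40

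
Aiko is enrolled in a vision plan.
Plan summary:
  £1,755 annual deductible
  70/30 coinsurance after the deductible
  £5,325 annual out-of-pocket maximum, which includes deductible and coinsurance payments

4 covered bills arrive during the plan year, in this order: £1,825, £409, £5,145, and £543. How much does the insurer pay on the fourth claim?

£380.10

Bill 1, £1,825: £1,755 to deductible, leaving £70; coinsurance £70 × 30% = £21. Member pays £1,776; OOP now £1,776. Insurer: £1,825 − £1,776 = £49.
Bill 2, £409: deductible met; 30% of £409 = £122.70. Member owes £122.70 (running OOP £1,898.70). Plan pays £409 − £122.70 = £286.30.
Bill 3, £5,145: deductible already satisfied, so member's share is 30% × £5,145 = £1,543.50. Cost to member: £1,543.50. OOP to date £3,442.20. Insurer: £5,145 − £1,543.50 = £3,601.50.
Bill 4, £543: deductible met; 30% of £543 = £162.90. Cost to member: £162.90. OOP to date £3,605.10. Plan pays £543 − £162.90 = £380.10.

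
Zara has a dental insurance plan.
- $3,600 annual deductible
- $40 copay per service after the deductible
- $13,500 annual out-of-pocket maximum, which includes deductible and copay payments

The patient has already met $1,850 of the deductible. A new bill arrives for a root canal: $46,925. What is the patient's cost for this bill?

Deductible still to meet: $3,600 − $1,850 = $1,750.
That leaves $46,925 − $1,750 = $45,175 for the copay.
Copay on this service: $40.
Patient responsibility before any cap: $1,750 + $40 = $1,790.
Cumulative spending $1,850 + $1,790 = $3,640 stays under the $13,500 maximum.

$1,790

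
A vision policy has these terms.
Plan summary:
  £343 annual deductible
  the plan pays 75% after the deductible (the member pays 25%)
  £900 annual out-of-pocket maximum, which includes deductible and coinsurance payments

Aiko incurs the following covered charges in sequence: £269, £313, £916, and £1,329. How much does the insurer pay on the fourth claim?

£1,060.75

#1 (£269): entire amount goes to the deductible. Member pays £269; OOP now £269. Plan pays £269 − £269 = £0.
#2 (£313): deductible takes £74, £239 remains; 25% of £239 = £59.75. Member pays £133.75; OOP now £402.75. Plan pays £313 − £133.75 = £179.25.
#3 (£916): deductible already satisfied, so member's share is 25% × £916 = £229. Member owes £229 (running OOP £631.75). Plan pays £916 − £229 = £687.
#4 (£1,329): deductible met; 25% of £1,329 = £332.25. OOP would hit £964 > £900, so the cap limits the member to £900 − £631.75 = £268.25. Plan pays £1,329 − £268.25 = £1,060.75.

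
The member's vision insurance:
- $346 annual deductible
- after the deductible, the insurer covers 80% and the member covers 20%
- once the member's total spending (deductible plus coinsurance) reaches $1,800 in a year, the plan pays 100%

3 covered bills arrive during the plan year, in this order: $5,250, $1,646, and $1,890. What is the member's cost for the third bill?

$144

Bill 1, $5,250: $346 finishes the deductible; $4,904 goes to coinsurance; coinsurance $4,904 × 20% = $980.80. Cost to member: $1,326.80. OOP to date $1,326.80.
Bill 2, $1,646: deductible already satisfied, so member's share is 20% × $1,646 = $329.20. Member pays $329.20; OOP now $1,656.
Bill 3, $1,890: 20% coinsurance on $1,890 = $378. Adding that to $1,656 gives $2,034, past the $1,800 cap; member pays only $1,800 − $1,656 = $144.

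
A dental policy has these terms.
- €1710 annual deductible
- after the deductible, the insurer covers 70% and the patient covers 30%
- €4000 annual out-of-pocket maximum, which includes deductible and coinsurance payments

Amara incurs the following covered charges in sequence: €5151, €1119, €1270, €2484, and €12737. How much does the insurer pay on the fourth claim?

Claim 1 (€5151): €1710 finishes the deductible; €3441 goes to coinsurance; 30% of €3441 = €1032.30. Patient owes €2742.30 (running OOP €2742.30). Plan pays €5151 − €2742.30 = €2408.70.
Claim 2 (€1119): deductible already satisfied, so patient's share is 30% × €1119 = €335.70. Cost to patient: €335.70. OOP to date €3078. Plan pays €1119 − €335.70 = €783.30.
Claim 3 (€1270): deductible already satisfied, so patient's share is 30% × €1270 = €381. Cost to patient: €381. OOP to date €3459. Insurer: €1270 − €381 = €889.
Claim 4 (€2484): deductible already satisfied, so patient's share is 30% × €2484 = €745.20. OOP would hit €4204.20 > €4000, so the cap limits the patient to €4000 − €3459 = €541. Plan pays €2484 − €541 = €1943.

€1943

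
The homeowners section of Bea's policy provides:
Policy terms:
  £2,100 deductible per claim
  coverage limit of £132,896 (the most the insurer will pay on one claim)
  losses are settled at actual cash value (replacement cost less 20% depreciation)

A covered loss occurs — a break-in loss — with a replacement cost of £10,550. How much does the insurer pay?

Actual cash value after 20% depreciation: £10,550 × 80% = £8,440.
Less the £2,100 deductible: £8,440 − £2,100 = £6,340.
£6,340 ≤ £132,896, so the limit doesn't bind; insurer pays £6,340.

£6,340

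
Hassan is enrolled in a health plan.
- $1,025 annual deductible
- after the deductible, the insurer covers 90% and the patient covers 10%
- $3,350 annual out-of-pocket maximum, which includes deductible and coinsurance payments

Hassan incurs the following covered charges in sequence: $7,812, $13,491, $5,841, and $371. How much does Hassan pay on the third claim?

$297.20

Bill 1, $7,812: deductible takes $1,025, $6,787 remains; 10% of $6,787 = $678.70. Patient pays $1,703.70; OOP now $1,703.70.
Bill 2, $13,491: 10% coinsurance on $13,491 = $1,349.10. Patient owes $1,349.10 (running OOP $3,052.80).
Bill 3, $5,841: deductible already satisfied, so patient's share is 10% × $5,841 = $584.10. That would push OOP to $3,636.90, over the $3,350 cap, so patient pays $3,350 − $3,052.80 = $297.20.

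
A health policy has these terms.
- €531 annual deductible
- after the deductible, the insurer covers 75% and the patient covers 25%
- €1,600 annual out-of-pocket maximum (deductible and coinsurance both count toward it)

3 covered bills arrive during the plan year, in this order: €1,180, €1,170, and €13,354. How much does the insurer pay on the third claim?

€12,739.75

#1 (€1,180): €531 to deductible, leaving €649; coinsurance €649 × 25% = €162.25. Patient pays €693.25; OOP now €693.25. Plan pays €1,180 − €693.25 = €486.75.
#2 (€1,170): deductible met; 25% of €1,170 = €292.50. Cost to patient: €292.50. OOP to date €985.75. Plan pays €1,170 − €292.50 = €877.50.
#3 (€13,354): deductible already satisfied, so patient's share is 25% × €13,354 = €3,338.50. That would push OOP to €4,324.25, over the €1,600 cap, so patient pays €1,600 − €985.75 = €614.25. Plan pays €13,354 − €614.25 = €12,739.75.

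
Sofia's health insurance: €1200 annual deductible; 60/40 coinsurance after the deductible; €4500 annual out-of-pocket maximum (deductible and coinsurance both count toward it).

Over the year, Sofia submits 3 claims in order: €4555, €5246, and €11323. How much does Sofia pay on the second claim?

#1 (€4555): deductible takes €1200, €3355 remains; patient's 40% is €1342. Cost to patient: €2542. OOP to date €2542.
#2 (€5246): 40% coinsurance on €5246 = €2098.40. Adding that to €2542 gives €4640.40, past the €4500 cap; patient pays only €4500 − €2542 = €1958.

€1958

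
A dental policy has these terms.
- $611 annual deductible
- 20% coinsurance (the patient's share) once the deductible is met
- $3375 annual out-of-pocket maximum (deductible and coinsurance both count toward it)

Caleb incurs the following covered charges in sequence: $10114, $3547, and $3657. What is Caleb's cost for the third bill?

Claim 1 — $10114: deductible takes $611, $9503 remains; 20% of $9503 = $1900.60. Patient pays $2511.60; OOP now $2511.60.
Claim 2 — $3547: deductible met; 20% of $3547 = $709.40. Patient owes $709.40 (running OOP $3221).
Claim 3 — $3657: 20% coinsurance on $3657 = $731.40. OOP would hit $3952.40 > $3375, so the cap limits the patient to $3375 − $3221 = $154.

$154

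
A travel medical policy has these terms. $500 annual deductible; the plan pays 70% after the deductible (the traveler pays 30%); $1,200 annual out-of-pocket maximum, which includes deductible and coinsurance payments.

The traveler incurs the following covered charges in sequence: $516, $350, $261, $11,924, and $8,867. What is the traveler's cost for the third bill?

$78.30

Claim 1 — $516: $500 finishes the deductible; $16 goes to coinsurance; traveler's 30% is $4.80. Traveler owes $504.80 (running OOP $504.80).
Claim 2 — $350: 30% coinsurance on $350 = $105. Traveler pays $105; OOP now $609.80.
Claim 3 — $261: deductible already satisfied, so traveler's share is 30% × $261 = $78.30. Cost to traveler: $78.30. OOP to date $688.10.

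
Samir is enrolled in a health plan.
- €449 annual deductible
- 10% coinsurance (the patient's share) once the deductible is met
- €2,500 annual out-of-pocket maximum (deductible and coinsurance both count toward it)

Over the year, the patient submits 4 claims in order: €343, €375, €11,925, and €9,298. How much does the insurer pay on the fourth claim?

€8,466.40

Claim 1 (€343): entire amount goes to the deductible. Cost to patient: €343. OOP to date €343. Plan pays €343 − €343 = €0.
Claim 2 (€375): €106 finishes the deductible; €269 goes to coinsurance; patient's 10% is €26.90. Patient owes €132.90 (running OOP €475.90). Insurer: €375 − €132.90 = €242.10.
Claim 3 (€11,925): deductible already satisfied, so patient's share is 10% × €11,925 = €1,192.50. Patient pays €1,192.50; OOP now €1,668.40. Insurer: €11,925 − €1,192.50 = €10,732.50.
Claim 4 (€9,298): deductible already satisfied, so patient's share is 10% × €9,298 = €929.80. That would push OOP to €2,598.20, over the €2,500 cap, so patient pays €2,500 − €1,668.40 = €831.60. Plan pays €9,298 − €831.60 = €8,466.40.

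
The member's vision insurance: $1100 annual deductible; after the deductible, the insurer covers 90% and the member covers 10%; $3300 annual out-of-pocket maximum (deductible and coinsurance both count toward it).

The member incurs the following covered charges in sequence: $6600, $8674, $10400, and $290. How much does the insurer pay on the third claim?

Claim 1 ($6600): $1100 finishes the deductible; $5500 goes to coinsurance; coinsurance $5500 × 10% = $550. Cost to member: $1650. OOP to date $1650. Plan pays $6600 − $1650 = $4950.
Claim 2 ($8674): 10% coinsurance on $8674 = $867.40. Member owes $867.40 (running OOP $2517.40). Insurer: $8674 − $867.40 = $7806.60.
Claim 3 ($10400): 10% coinsurance on $10400 = $1040. That would push OOP to $3557.40, over the $3300 cap, so member pays $3300 − $2517.40 = $782.60. Plan pays $10400 − $782.60 = $9617.40.

$9617.40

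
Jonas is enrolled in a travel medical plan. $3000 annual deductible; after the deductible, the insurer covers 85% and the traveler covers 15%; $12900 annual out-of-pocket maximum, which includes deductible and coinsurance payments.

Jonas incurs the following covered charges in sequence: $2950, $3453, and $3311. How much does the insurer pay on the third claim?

$2814.35

Bill 1, $2950: entire amount goes to the deductible. Traveler pays $2950; OOP now $2950. Plan pays $2950 − $2950 = $0.
Bill 2, $3453: $50 to deductible, leaving $3403; traveler's 15% is $510.45. Cost to traveler: $560.45. OOP to date $3510.45. Insurer: $3453 − $560.45 = $2892.55.
Bill 3, $3311: 15% coinsurance on $3311 = $496.65. Traveler owes $496.65 (running OOP $4007.10). Plan pays $3311 − $496.65 = $2814.35.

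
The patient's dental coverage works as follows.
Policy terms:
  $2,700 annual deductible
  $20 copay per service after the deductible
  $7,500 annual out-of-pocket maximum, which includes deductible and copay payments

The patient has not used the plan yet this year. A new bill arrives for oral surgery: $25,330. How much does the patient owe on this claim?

$2,720

Nothing has been paid toward the $2,700 deductible, so the first $2,700 of this charge is applied there.
That leaves $25,330 − $2,700 = $22,630 for the copay.
Copay on this service: $20.
That puts the patient's cost at $2,700 + $20 = $2,720 before any cap.
Year-to-date out-of-pocket becomes $0 + $2,720 = $2,720, still under the $7,500 maximum, so no cap applies.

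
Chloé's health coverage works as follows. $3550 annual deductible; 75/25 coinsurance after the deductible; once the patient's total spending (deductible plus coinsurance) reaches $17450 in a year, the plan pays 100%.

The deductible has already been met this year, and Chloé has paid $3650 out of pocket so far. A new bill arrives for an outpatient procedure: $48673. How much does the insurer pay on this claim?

$36504.75

With the deductible met, the entire $48673 is subject to coinsurance.
25% of $48673 = $12168.25 falls to the patient.
Cumulative spending $3650 + $12168.25 = $15818.25 stays under the $17450 maximum.
Insurer pays the balance: $48673 − $12168.25 = $36504.75.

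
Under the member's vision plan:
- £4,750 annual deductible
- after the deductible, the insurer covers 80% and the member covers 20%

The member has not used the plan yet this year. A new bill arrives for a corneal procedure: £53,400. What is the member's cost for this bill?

Nothing has been paid toward the £4,750 deductible, so the first £4,750 of this charge is applied there.
After the £4,750 deductible portion, £53,400 − £4,750 = £48,650 is subject to coinsurance.
20% of £48,650 = £9,730 falls to the member.
So the member owes £4,750 + £9,730 = £14,480.

£14,480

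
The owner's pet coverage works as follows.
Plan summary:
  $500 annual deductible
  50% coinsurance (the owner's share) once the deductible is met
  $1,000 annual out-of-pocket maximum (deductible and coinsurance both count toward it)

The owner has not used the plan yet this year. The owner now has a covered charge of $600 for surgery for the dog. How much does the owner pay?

The full $500 deductible is still open; $500 of this bill applies to it.
After the $500 deductible portion, $600 − $500 = $100 is subject to coinsurance.
Owner's 50% share of $100 is $50.
So the owner owes $500 + $50 = $550 before any cap.
Year-to-date out-of-pocket becomes $0 + $550 = $550, still under the $1,000 maximum, so no cap applies.

$550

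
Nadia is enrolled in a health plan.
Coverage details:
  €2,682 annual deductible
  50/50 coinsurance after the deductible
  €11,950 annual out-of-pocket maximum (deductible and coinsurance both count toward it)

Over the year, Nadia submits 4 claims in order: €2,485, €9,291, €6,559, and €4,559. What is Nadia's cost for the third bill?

€3,279.50

#1 (€2,485): all of it applies to the deductible. Cost to patient: €2,485. OOP to date €2,485.
#2 (€9,291): €197 to deductible, leaving €9,094; patient's 50% is €4,547. Cost to patient: €4,744. OOP to date €7,229.
#3 (€6,559): 50% coinsurance on €6,559 = €3,279.50. Patient pays €3,279.50; OOP now €10,508.50.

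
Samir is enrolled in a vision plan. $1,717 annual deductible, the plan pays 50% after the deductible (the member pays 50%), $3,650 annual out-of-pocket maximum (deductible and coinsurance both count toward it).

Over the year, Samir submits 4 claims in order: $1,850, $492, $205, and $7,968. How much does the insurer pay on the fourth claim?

$6,450

Claim 1 — $1,850: $1,717 to deductible, leaving $133; member's 50% is $66.50. Member owes $1,783.50 (running OOP $1,783.50). Plan pays $1,850 − $1,783.50 = $66.50.
Claim 2 — $492: deductible already satisfied, so member's share is 50% × $492 = $246. Cost to member: $246. OOP to date $2,029.50. Insurer: $492 − $246 = $246.
Claim 3 — $205: 50% coinsurance on $205 = $102.50. Member owes $102.50 (running OOP $2,132). Insurer: $205 − $102.50 = $102.50.
Claim 4 — $7,968: deductible already satisfied, so member's share is 50% × $7,968 = $3,984. Adding that to $2,132 gives $6,116, past the $3,650 cap; member pays only $3,650 − $2,132 = $1,518. Insurer: $7,968 − $1,518 = $6,450.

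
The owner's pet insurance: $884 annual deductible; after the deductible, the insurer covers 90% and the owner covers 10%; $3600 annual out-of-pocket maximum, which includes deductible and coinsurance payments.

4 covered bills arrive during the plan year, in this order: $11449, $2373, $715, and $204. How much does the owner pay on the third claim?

$71.50

Claim 1 ($11449): deductible takes $884, $10565 remains; owner's 10% is $1056.50. Cost to owner: $1940.50. OOP to date $1940.50.
Claim 2 ($2373): 10% coinsurance on $2373 = $237.30. Owner pays $237.30; OOP now $2177.80.
Claim 3 ($715): deductible already satisfied, so owner's share is 10% × $715 = $71.50. Owner pays $71.50; OOP now $2249.30.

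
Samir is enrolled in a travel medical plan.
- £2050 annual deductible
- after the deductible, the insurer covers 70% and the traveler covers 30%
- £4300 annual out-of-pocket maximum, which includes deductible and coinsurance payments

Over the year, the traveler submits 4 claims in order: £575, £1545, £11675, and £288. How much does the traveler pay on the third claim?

£2229

Claim 1 — £575: fully absorbed by the deductible. Traveler pays £575; OOP now £575.
Claim 2 — £1545: deductible takes £1475, £70 remains; traveler's 30% is £21. Traveler owes £1496 (running OOP £2071).
Claim 3 — £11675: deductible already satisfied, so traveler's share is 30% × £11675 = £3502.50. That would push OOP to £5573.50, over the £4300 cap, so traveler pays £4300 − £2071 = £2229.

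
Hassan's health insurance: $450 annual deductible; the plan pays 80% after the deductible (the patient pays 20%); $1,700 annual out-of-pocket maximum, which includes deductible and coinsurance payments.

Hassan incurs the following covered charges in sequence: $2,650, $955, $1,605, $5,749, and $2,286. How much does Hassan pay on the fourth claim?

$298

Claim 1 — $2,650: $450 to deductible, leaving $2,200; coinsurance $2,200 × 20% = $440. Patient owes $890 (running OOP $890).
Claim 2 — $955: deductible met; 20% of $955 = $191. Patient owes $191 (running OOP $1,081).
Claim 3 — $1,605: 20% coinsurance on $1,605 = $321. Patient pays $321; OOP now $1,402.
Claim 4 — $5,749: 20% coinsurance on $5,749 = $1,149.80. That would push OOP to $2,551.80, over the $1,700 cap, so patient pays $1,700 − $1,402 = $298.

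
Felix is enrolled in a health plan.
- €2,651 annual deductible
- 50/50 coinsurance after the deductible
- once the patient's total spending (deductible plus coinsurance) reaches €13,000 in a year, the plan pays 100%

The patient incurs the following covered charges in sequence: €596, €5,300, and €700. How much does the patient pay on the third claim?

#1 (€596): entire amount goes to the deductible. Cost to patient: €596. OOP to date €596.
#2 (€5,300): €2,055 finishes the deductible; €3,245 goes to coinsurance; patient's 50% is €1,622.50. Patient owes €3,677.50 (running OOP €4,273.50).
#3 (€700): 50% coinsurance on €700 = €350. Patient owes €350 (running OOP €4,623.50).

€350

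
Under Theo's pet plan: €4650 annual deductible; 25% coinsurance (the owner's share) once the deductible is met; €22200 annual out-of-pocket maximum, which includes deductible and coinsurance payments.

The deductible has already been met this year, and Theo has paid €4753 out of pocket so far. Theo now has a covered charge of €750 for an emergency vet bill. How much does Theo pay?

€187.50

With the deductible met, the entire €750 is subject to coinsurance.
Coinsurance: €750 × 25% = €187.50.
Year-to-date out-of-pocket becomes €4753 + €187.50 = €4940.50, still under the €22200 maximum, so no cap applies.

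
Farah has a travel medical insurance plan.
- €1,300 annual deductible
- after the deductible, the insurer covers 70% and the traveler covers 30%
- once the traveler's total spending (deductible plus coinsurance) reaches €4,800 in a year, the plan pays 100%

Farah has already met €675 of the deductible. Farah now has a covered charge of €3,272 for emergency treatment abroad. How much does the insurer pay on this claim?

€1,852.90

€675 of the €1,300 deductible is already met, leaving €625.
After the €625 deductible portion, €3,272 − €625 = €2,647 is subject to coinsurance.
Coinsurance: €2,647 × 30% = €794.10.
So the traveler owes €625 + €794.10 = €1,419.10 before any cap.
Total out-of-pocket so far would be €675 + €1,419.10 = €2,094.10, below the €4,800 cap — no reduction.
The insurer covers the remainder: €3,272 − €1,419.10 = €1,852.90.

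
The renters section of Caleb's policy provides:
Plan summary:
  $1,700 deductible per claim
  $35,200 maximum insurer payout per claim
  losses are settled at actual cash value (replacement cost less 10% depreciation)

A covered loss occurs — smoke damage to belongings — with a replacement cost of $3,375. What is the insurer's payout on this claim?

$1,337.50

At 10% depreciation, ACV = $3,375 − $337.50 = $3,037.50.
Less the $1,700 deductible: $3,037.50 − $1,700 = $1,337.50.
$1,337.50 ≤ $35,200, so the limit doesn't bind; insurer pays $1,337.50.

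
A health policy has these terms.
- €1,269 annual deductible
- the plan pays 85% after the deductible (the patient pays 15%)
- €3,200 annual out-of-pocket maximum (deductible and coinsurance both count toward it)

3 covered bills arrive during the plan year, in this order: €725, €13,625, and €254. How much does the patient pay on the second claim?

#1 (€725): fully absorbed by the deductible. Cost to patient: €725. OOP to date €725.
#2 (€13,625): deductible takes €544, €13,081 remains; patient's 15% is €1,962.15. Together that's €544 + €1,962.15 = €2,506.15. OOP would hit €3,231.15 > €3,200, so the cap limits the patient to €3,200 − €725 = €2,475.

€2,475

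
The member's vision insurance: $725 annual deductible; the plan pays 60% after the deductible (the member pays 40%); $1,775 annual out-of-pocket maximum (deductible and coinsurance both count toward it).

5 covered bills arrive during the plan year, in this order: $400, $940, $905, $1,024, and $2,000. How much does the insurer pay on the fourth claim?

$614.40

Claim 1 — $400: fully absorbed by the deductible. Cost to member: $400. OOP to date $400. Insurer: $400 − $400 = $0.
Claim 2 — $940: $325 finishes the deductible; $615 goes to coinsurance; member's 40% is $246. Member pays $571; OOP now $971. Insurer: $940 − $571 = $369.
Claim 3 — $905: 40% coinsurance on $905 = $362. Member owes $362 (running OOP $1,333). Plan pays $905 − $362 = $543.
Claim 4 — $1,024: deductible already satisfied, so member's share is 40% × $1,024 = $409.60. Member owes $409.60 (running OOP $1,742.60). Plan pays $1,024 − $409.60 = $614.40.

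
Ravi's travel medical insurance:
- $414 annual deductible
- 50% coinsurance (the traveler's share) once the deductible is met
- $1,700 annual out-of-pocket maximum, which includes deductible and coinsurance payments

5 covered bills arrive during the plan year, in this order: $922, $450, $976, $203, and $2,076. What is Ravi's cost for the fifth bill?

Bill 1, $922: $414 to deductible, leaving $508; coinsurance $508 × 50% = $254. Traveler pays $668; OOP now $668.
Bill 2, $450: deductible already satisfied, so traveler's share is 50% × $450 = $225. Cost to traveler: $225. OOP to date $893.
Bill 3, $976: deductible met; 50% of $976 = $488. Cost to traveler: $488. OOP to date $1,381.
Bill 4, $203: 50% coinsurance on $203 = $101.50. Cost to traveler: $101.50. OOP to date $1,482.50.
Bill 5, $2,076: deductible already satisfied, so traveler's share is 50% × $2,076 = $1,038. OOP would hit $2,520.50 > $1,700, so the cap limits the traveler to $1,700 − $1,482.50 = $217.50.

$217.50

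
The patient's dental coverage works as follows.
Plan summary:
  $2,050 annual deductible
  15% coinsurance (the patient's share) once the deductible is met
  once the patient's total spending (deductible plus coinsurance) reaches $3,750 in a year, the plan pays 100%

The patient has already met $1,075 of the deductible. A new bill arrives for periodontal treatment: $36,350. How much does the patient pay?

Remaining deductible: $2,050 − $1,075 = $975.
That leaves $36,350 − $975 = $35,375 for coinsurance.
Coinsurance: $35,375 × 15% = $5,306.25.
Patient responsibility before any cap: $975 + $5,306.25 = $6,281.25.
Adding $6,281.25 to the $1,075 already spent would give $7,356.25, which exceeds the $3,750 cap; the patient pays just $3,750 − $1,075 = $2,675.

$2,675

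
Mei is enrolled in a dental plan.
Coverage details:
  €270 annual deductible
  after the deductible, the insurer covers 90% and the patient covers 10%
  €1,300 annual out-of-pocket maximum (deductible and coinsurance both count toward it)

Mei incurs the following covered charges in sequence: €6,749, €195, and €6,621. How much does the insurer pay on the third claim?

€6,258.40

Claim 1 — €6,749: €270 finishes the deductible; €6,479 goes to coinsurance; patient's 10% is €647.90. Patient owes €917.90 (running OOP €917.90). Insurer: €6,749 − €917.90 = €5,831.10.
Claim 2 — €195: deductible already satisfied, so patient's share is 10% × €195 = €19.50. Patient owes €19.50 (running OOP €937.40). Insurer: €195 − €19.50 = €175.50.
Claim 3 — €6,621: deductible met; 10% of €6,621 = €662.10. Adding that to €937.40 gives €1,599.50, past the €1,300 cap; patient pays only €1,300 − €937.40 = €362.60. Plan pays €6,621 − €362.60 = €6,258.40.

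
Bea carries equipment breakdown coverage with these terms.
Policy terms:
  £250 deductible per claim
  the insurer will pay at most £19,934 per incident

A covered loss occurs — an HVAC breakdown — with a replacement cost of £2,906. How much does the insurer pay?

£2,656

Subtract the deductible: £2,906 − £250 = £2,656.
£2,656 ≤ £19,934, so the limit doesn't bind; insurer pays £2,656.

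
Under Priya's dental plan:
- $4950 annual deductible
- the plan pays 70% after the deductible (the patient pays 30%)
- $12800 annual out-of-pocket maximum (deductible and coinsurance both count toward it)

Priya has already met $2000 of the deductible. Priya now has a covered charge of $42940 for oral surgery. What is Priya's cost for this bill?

$2000 of the $4950 deductible is already met, leaving $2950.
That leaves $42940 − $2950 = $39990 for coinsurance.
30% of $39990 = $11997 falls to the patient.
That puts the patient's cost at $2950 + $11997 = $14947 before any cap.
Year-to-date out-of-pocket would reach $2000 + $14947 = $16947, above the $12800 maximum, so the patient pays only $12800 − $2000 = $10800.

$10800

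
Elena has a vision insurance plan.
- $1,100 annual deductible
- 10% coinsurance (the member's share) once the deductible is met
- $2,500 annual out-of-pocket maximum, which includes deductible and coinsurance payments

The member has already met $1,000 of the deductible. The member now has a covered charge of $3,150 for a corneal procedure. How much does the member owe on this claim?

$405

Remaining deductible: $1,100 − $1,000 = $100.
The remaining $3,050 (= $3,150 − $100) moves to coinsurance.
Member's 10% share of $3,050 is $305.
So the member owes $100 + $305 = $405 before any cap.
Year-to-date out-of-pocket becomes $1,000 + $405 = $1,405, still under the $2,500 maximum, so no cap applies.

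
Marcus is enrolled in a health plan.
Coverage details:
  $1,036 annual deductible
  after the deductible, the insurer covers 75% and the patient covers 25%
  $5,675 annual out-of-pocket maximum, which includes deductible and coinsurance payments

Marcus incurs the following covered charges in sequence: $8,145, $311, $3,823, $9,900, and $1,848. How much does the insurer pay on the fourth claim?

#1 ($8,145): $1,036 to deductible, leaving $7,109; coinsurance $7,109 × 25% = $1,777.25. Cost to patient: $2,813.25. OOP to date $2,813.25. Insurer: $8,145 − $2,813.25 = $5,331.75.
#2 ($311): 25% coinsurance on $311 = $77.75. Patient owes $77.75 (running OOP $2,891). Plan pays $311 − $77.75 = $233.25.
#3 ($3,823): deductible already satisfied, so patient's share is 25% × $3,823 = $955.75. Cost to patient: $955.75. OOP to date $3,846.75. Insurer: $3,823 − $955.75 = $2,867.25.
#4 ($9,900): deductible already satisfied, so patient's share is 25% × $9,900 = $2,475. OOP would hit $6,321.75 > $5,675, so the cap limits the patient to $5,675 − $3,846.75 = $1,828.25. Insurer: $9,900 − $1,828.25 = $8,071.75.

$8,071.75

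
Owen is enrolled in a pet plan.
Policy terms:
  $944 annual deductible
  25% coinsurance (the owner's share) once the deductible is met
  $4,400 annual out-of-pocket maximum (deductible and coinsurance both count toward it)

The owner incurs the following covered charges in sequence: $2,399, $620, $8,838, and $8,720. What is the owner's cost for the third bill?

#1 ($2,399): deductible takes $944, $1,455 remains; 25% of $1,455 = $363.75. Owner owes $1,307.75 (running OOP $1,307.75).
#2 ($620): deductible already satisfied, so owner's share is 25% × $620 = $155. Owner owes $155 (running OOP $1,462.75).
#3 ($8,838): 25% coinsurance on $8,838 = $2,209.50. Cost to owner: $2,209.50. OOP to date $3,672.25.

$2,209.50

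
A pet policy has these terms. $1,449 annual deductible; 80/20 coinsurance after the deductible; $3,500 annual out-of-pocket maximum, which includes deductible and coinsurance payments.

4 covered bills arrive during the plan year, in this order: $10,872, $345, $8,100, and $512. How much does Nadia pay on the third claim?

#1 ($10,872): $1,449 finishes the deductible; $9,423 goes to coinsurance; 20% of $9,423 = $1,884.60. Cost to owner: $3,333.60. OOP to date $3,333.60.
#2 ($345): deductible met; 20% of $345 = $69. Owner owes $69 (running OOP $3,402.60).
#3 ($8,100): 20% coinsurance on $8,100 = $1,620. OOP would hit $5,022.60 > $3,500, so the cap limits the owner to $3,500 − $3,402.60 = $97.40.

$97.40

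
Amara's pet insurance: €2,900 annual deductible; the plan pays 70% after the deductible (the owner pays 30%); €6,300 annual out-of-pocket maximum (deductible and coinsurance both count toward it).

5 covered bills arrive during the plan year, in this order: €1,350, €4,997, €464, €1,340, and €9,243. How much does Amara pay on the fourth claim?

#1 (€1,350): entire amount goes to the deductible. Owner pays €1,350; OOP now €1,350.
#2 (€4,997): €1,550 finishes the deductible; €3,447 goes to coinsurance; coinsurance €3,447 × 30% = €1,034.10. Owner owes €2,584.10 (running OOP €3,934.10).
#3 (€464): deductible met; 30% of €464 = €139.20. Owner owes €139.20 (running OOP €4,073.30).
#4 (€1,340): deductible already satisfied, so owner's share is 30% × €1,340 = €402. Owner pays €402; OOP now €4,475.30.

€402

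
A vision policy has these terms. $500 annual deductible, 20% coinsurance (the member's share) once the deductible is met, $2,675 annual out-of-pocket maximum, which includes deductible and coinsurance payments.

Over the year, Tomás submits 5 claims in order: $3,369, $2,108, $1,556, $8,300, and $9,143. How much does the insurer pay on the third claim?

$1,244.80

#1 ($3,369): deductible takes $500, $2,869 remains; coinsurance $2,869 × 20% = $573.80. Member pays $1,073.80; OOP now $1,073.80. Insurer: $3,369 − $1,073.80 = $2,295.20.
#2 ($2,108): deductible met; 20% of $2,108 = $421.60. Member owes $421.60 (running OOP $1,495.40). Plan pays $2,108 − $421.60 = $1,686.40.
#3 ($1,556): deductible met; 20% of $1,556 = $311.20. Cost to member: $311.20. OOP to date $1,806.60. Insurer: $1,556 − $311.20 = $1,244.80.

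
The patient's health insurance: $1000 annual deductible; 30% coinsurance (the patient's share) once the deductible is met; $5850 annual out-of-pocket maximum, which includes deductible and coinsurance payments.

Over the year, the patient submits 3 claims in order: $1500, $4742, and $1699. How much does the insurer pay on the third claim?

$1189.30

Claim 1 ($1500): deductible takes $1000, $500 remains; 30% of $500 = $150. Patient pays $1150; OOP now $1150. Insurer: $1500 − $1150 = $350.
Claim 2 ($4742): deductible already satisfied, so patient's share is 30% × $4742 = $1422.60. Cost to patient: $1422.60. OOP to date $2572.60. Plan pays $4742 − $1422.60 = $3319.40.
Claim 3 ($1699): 30% coinsurance on $1699 = $509.70. Patient owes $509.70 (running OOP $3082.30). Plan pays $1699 − $509.70 = $1189.30.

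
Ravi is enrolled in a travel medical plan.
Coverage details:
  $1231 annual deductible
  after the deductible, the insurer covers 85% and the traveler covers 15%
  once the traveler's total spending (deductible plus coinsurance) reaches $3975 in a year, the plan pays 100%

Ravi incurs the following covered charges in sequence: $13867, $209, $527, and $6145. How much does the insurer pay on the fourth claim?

$5406.80

Bill 1, $13867: $1231 finishes the deductible; $12636 goes to coinsurance; coinsurance $12636 × 15% = $1895.40. Traveler pays $3126.40; OOP now $3126.40. Plan pays $13867 − $3126.40 = $10740.60.
Bill 2, $209: deductible already satisfied, so traveler's share is 15% × $209 = $31.35. Traveler owes $31.35 (running OOP $3157.75). Insurer: $209 − $31.35 = $177.65.
Bill 3, $527: deductible already satisfied, so traveler's share is 15% × $527 = $79.05. Cost to traveler: $79.05. OOP to date $3236.80. Insurer: $527 − $79.05 = $447.95.
Bill 4, $6145: 15% coinsurance on $6145 = $921.75. Adding that to $3236.80 gives $4158.55, past the $3975 cap; traveler pays only $3975 − $3236.80 = $738.20. Plan pays $6145 − $738.20 = $5406.80.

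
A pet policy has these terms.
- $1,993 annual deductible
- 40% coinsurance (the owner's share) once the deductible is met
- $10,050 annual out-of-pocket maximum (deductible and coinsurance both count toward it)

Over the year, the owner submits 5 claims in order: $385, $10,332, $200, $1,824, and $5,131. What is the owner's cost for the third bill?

#1 ($385): entire amount goes to the deductible. Cost to owner: $385. OOP to date $385.
#2 ($10,332): deductible takes $1,608, $8,724 remains; coinsurance $8,724 × 40% = $3,489.60. Cost to owner: $5,097.60. OOP to date $5,482.60.
#3 ($200): deductible met; 40% of $200 = $80. Owner pays $80; OOP now $5,562.60.

$80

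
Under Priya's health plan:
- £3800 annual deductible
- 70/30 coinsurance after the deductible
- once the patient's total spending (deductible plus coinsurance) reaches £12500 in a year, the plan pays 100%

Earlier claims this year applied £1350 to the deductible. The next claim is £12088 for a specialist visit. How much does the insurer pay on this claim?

£6746.60

Deductible still to meet: £3800 − £1350 = £2450.
That leaves £12088 − £2450 = £9638 for coinsurance.
Patient's 30% share of £9638 is £2891.40.
So the patient owes £2450 + £2891.40 = £5341.40 before any cap.
Year-to-date out-of-pocket becomes £1350 + £5341.40 = £6691.40, still under the £12500 maximum, so no cap applies.
The insurer covers the remainder: £12088 − £5341.40 = £6746.60.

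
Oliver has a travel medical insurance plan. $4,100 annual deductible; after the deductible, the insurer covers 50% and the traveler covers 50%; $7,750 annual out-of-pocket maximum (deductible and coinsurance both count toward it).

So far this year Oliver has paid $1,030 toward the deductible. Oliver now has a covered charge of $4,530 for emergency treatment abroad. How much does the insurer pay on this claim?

Remaining deductible: $4,100 − $1,030 = $3,070.
After the $3,070 deductible portion, $4,530 − $3,070 = $1,460 is subject to coinsurance.
Traveler's 50% share of $1,460 is $730.
Traveler responsibility before any cap: $3,070 + $730 = $3,800.
Total out-of-pocket so far would be $1,030 + $3,800 = $4,830, below the $7,750 cap — no reduction.
The insurer covers the remainder: $4,530 − $3,800 = $730.

$730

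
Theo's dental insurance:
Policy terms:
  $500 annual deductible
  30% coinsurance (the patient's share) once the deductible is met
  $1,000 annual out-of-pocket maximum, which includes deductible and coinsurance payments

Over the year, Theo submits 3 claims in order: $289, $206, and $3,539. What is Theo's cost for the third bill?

Bill 1, $289: all of it applies to the deductible. Patient pays $289; OOP now $289.
Bill 2, $206: entire amount goes to the deductible. Cost to patient: $206. OOP to date $495.
Bill 3, $3,539: $5 to deductible, leaving $3,534; patient's 30% is $1,060.20. Deductible plus coinsurance: $5 + $1,060.20 = $1,065.20. Adding that to $495 gives $1,560.20, past the $1,000 cap; patient pays only $1,000 − $495 = $505.

$505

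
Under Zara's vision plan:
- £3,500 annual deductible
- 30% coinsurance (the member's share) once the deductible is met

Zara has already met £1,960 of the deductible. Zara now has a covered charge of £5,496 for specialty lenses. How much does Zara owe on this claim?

£2,726.80

Remaining deductible: £3,500 − £1,960 = £1,540.
The remaining £3,956 (= £5,496 − £1,540) moves to coinsurance.
30% of £3,956 = £1,186.80 falls to the member.
So the member owes £1,540 + £1,186.80 = £2,726.80.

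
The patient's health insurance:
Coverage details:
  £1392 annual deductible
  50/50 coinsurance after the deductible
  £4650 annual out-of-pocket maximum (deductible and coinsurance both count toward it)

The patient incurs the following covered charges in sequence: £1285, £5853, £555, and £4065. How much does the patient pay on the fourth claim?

#1 (£1285): all of it applies to the deductible. Cost to patient: £1285. OOP to date £1285.
#2 (£5853): deductible takes £107, £5746 remains; 50% of £5746 = £2873. Patient owes £2980 (running OOP £4265).
#3 (£555): deductible met; 50% of £555 = £277.50. Cost to patient: £277.50. OOP to date £4542.50.
#4 (£4065): deductible already satisfied, so patient's share is 50% × £4065 = £2032.50. That would push OOP to £6575, over the £4650 cap, so patient pays £4650 − £4542.50 = £107.50.

£107.50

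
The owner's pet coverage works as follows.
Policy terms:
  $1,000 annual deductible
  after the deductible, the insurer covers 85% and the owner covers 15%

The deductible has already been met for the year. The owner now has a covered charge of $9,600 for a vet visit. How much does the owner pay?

The deductible is already satisfied, so the full bill goes to coinsurance.
15% of $9,600 = $1,440 falls to the owner.

$1,440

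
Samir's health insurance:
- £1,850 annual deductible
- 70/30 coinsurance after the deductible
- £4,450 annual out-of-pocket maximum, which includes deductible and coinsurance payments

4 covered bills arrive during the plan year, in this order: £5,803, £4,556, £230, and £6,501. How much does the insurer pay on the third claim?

#1 (£5,803): deductible takes £1,850, £3,953 remains; coinsurance £3,953 × 30% = £1,185.90. Patient pays £3,035.90; OOP now £3,035.90. Plan pays £5,803 − £3,035.90 = £2,767.10.
#2 (£4,556): deductible already satisfied, so patient's share is 30% × £4,556 = £1,366.80. Patient pays £1,366.80; OOP now £4,402.70. Insurer: £4,556 − £1,366.80 = £3,189.20.
#3 (£230): deductible met; 30% of £230 = £69. That would push OOP to £4,471.70, over the £4,450 cap, so patient pays £4,450 − £4,402.70 = £47.30. Insurer: £230 − £47.30 = £182.70.

£182.70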